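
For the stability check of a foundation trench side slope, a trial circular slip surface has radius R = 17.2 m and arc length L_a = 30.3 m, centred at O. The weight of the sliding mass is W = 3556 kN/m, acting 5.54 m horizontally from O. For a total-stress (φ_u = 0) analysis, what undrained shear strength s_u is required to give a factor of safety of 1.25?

FS = s_u·L_a·R / (W·d), so s_u = FS·W·d / (L_a·R).
s_u = 1.25·3556·5.54 / (30.30·17.2) = 24625.3 / 521.16 = 47.25 kPa

s_u = 47.3 kPa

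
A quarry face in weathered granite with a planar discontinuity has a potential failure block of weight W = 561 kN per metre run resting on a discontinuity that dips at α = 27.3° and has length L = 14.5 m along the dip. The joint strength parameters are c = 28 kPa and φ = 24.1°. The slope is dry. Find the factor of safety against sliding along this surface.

Resolving the block weight along and normal to the plane and applying the Mohr–Coulomb strength on the joint:
N' = W cosα = 561·cos27.3° = 498.5 kN/m
Driving force T = W sinα = 561·sin27.3° = 257.3 kN/m
Resisting force R = c·L + N'·tanφ = 28·14.5 + 498.5·tan24.1° = 406.0 + 223.0 = 629.0 kN/m
FS = R / T = 629.0 / 257.3 = 2.445

FS = 2.44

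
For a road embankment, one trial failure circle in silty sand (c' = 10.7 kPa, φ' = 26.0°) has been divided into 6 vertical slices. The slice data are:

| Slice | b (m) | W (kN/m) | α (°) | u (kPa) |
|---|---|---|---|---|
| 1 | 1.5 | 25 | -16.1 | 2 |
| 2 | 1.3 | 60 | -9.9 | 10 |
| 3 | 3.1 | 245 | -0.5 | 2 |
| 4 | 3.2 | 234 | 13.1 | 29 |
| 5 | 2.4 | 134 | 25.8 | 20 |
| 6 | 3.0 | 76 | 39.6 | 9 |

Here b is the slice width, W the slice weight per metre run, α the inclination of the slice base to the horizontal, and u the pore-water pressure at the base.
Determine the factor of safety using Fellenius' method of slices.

FS = 3.04

Ordinary method of slices: FS = Σ[c'·Δl_i + (W_i cosα_i − u_i·Δl_i)·tanφ'] / Σ W_i sinα_i, with Δl_i = b_i / cosα_i.
Slice 1: Δl = 1.5/cos(-16.1°) = 1.561 m; N'_1 = 25·cos(-16.1°) − 2·1.561 = 20.9; c'Δl = 16.71; W sinα = -6.9
Slice 2: Δl = 1.3/cos(-9.9°) = 1.320 m; N'_2 = 60·cos(-9.9°) − 10·1.320 = 45.9; c'Δl = 14.12; W sinα = -10.3
Slice 3: Δl = 3.1/cos(-0.5°) = 3.100 m; N'_3 = 245·cos(-0.5°) − 2·3.100 = 238.8; c'Δl = 33.17; W sinα = -2.1
Slice 4: Δl = 3.2/cos13.1° = 3.286 m; N'_4 = 234·cos13.1° − 29·3.286 = 132.6; c'Δl = 35.15; W sinα = 53.0
Slice 5: Δl = 2.4/cos25.8° = 2.666 m; N'_5 = 134·cos25.8° − 20·2.666 = 67.3; c'Δl = 28.52; W sinα = 58.3
Slice 6: Δl = 3.0/cos39.6° = 3.894 m; N'_6 = 76·cos39.6° − 9·3.894 = 23.5; c'Δl = 41.66; W sinα = 48.4
Σc'Δl = 169.3 kN/m; ΣN' = 529.1 kN/m; ΣW sinα = 140.4 kN/m
Resisting = 169.3 + 529.1·tan26.0° = 169.3 + 258.0 = 427.4 kN/m
FS = 427.4 / 140.4 = 3.044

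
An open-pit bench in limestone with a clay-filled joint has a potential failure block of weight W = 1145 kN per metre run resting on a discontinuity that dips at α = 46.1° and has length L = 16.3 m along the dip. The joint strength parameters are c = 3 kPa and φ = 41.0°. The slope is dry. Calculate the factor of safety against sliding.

FS = 0.90

Resolving the block weight along and normal to the plane and applying the Mohr–Coulomb strength on the joint:
N' = W cosα = 1145·cos46.1° = 793.9 kN/m
Driving force T = W sinα = 1145·sin46.1° = 825.0 kN/m
Resisting force R = c·L + N'·tanφ = 3·16.3 + 793.9·tan41.0° = 48.9 + 690.2 = 739.1 kN/m
FS = R / T = 739.1 / 825.0 = 0.896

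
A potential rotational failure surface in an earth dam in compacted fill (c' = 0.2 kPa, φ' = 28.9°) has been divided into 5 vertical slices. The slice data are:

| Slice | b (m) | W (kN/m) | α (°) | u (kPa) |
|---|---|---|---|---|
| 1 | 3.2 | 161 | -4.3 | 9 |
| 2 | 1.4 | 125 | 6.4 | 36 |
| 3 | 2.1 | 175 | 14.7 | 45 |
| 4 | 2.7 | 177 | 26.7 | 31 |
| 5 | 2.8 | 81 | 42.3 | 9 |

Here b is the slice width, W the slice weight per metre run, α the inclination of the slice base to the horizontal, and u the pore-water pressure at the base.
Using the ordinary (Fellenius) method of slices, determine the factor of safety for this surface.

Ordinary method of slices: FS = Σ[c'·Δl_i + (W_i cosα_i − u_i·Δl_i)·tanφ'] / Σ W_i sinα_i, with Δl_i = b_i / cosα_i.
Slice 1: Δl = 3.2/cos(-4.3°) = 3.209 m; N'_1 = 161·cos(-4.3°) − 9·3.209 = 131.7; c'Δl = 0.64; W sinα = -12.1
Slice 2: Δl = 1.4/cos6.4° = 1.409 m; N'_2 = 125·cos6.4° − 36·1.409 = 73.5; c'Δl = 0.28; W sinα = 13.9
Slice 3: Δl = 2.1/cos14.7° = 2.171 m; N'_3 = 175·cos14.7° − 45·2.171 = 71.6; c'Δl = 0.43; W sinα = 44.4
Slice 4: Δl = 2.7/cos26.7° = 3.022 m; N'_4 = 177·cos26.7° − 31·3.022 = 64.4; c'Δl = 0.60; W sinα = 79.5
Slice 5: Δl = 2.8/cos42.3° = 3.786 m; N'_5 = 81·cos42.3° − 9·3.786 = 25.8; c'Δl = 0.76; W sinα = 54.5
Σc'Δl = 2.7 kN/m; ΣN' = 367.0 kN/m; ΣW sinα = 180.3 kN/m
Resisting = 2.7 + 367.0·tan28.9° = 2.7 + 202.6 = 205.3 kN/m
FS = 205.3 / 180.3 = 1.139

FS = 1.14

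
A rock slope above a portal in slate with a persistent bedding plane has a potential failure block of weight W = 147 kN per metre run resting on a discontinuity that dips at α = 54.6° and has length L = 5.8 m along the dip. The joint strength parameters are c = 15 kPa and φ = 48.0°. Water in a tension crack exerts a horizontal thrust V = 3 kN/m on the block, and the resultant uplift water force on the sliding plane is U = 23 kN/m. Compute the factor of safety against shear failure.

Resolving the block weight along and normal to the plane and applying the Mohr–Coulomb strength on the joint:
N' = W cosα − U − V sinα = 147·cos54.6° − 23 − 3·sin54.6° = 59.7 kN/m
Driving force T = W sinα + V cosα = 147·sin54.6° + 3·cos54.6° = 121.6 kN/m
Resisting force R = c·L + N'·tanφ = 15·5.8 + 59.7·tan48.0° = 87.0 + 66.3 = 153.3 kN/m
FS = R / T = 153.3 / 121.6 = 1.261

FS = 1.26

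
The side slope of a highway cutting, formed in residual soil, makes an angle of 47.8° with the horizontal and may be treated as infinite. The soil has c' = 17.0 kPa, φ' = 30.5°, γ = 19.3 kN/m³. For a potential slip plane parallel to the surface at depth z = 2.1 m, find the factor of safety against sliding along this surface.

For an infinite slope with a slip plane parallel to the surface (no pore pressure): FS = [c' + γz cos²β tanφ'] / [γz sinβ cosβ].
γz = 19.3·2.1 = 40.53 kN/m²
Numerator = 17.0 + 40.53·cos²47.8°·tan30.5° = 17.0 + 40.53·0.4512·0.5890 = 27.772 kPa
Denominator = 40.53·sin47.8°·cos47.8° = 40.53·0.7408·0.6717 = 20.168 kPa
FS = 27.772 / 20.168 = 1.377

FS = 1.38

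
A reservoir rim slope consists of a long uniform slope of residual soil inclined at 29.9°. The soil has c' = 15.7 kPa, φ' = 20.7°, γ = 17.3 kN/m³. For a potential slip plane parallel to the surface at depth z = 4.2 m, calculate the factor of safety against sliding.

For an infinite slope with a slip plane parallel to the surface (no pore pressure): FS = [c' + γz cos²β tanφ'] / [γz sinβ cosβ].
γz = 17.3·4.2 = 72.66 kN/m²
Numerator = 15.7 + 72.66·cos²29.9°·tan20.7° = 15.7 + 72.66·0.7515·0.3779 = 36.333 kPa
Denominator = 72.66·sin29.9°·cos29.9° = 72.66·0.4985·0.8669 = 31.399 kPa
FS = 36.333 / 31.399 = 1.157

FS = 1.16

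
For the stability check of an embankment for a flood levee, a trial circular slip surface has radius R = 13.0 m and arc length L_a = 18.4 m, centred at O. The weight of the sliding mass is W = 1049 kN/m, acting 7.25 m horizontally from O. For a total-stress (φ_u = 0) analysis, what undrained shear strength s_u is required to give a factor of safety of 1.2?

FS = s_u·L_a·R / (W·d), so s_u = FS·W·d / (L_a·R).
s_u = 1.2·1049·7.25 / (18.40·13.0) = 9126.3 / 239.20 = 38.15 kPa

s_u = 38.2 kPa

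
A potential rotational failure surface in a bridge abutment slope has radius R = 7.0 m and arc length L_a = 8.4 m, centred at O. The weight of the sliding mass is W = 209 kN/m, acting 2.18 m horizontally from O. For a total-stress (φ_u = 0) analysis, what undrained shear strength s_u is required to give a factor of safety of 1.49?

FS = s_u·L_a·R / (W·d), so s_u = FS·W·d / (L_a·R).
s_u = 1.49·209·2.18 / (8.40·7.0) = 678.9 / 58.80 = 11.55 kPa

s_u = 11.5 kPa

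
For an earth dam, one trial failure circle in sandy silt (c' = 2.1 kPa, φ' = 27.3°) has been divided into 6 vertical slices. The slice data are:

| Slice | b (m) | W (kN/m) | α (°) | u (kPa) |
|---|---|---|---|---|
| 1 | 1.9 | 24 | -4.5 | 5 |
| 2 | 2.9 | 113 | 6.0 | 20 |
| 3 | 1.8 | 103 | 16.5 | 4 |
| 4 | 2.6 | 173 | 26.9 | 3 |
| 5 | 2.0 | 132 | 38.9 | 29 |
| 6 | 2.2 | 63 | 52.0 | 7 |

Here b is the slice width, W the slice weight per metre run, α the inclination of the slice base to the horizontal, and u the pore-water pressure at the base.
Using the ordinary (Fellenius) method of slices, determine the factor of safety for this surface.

FS = 0.85

Ordinary method of slices: FS = Σ[c'·Δl_i + (W_i cosα_i − u_i·Δl_i)·tanφ'] / Σ W_i sinα_i, with Δl_i = b_i / cosα_i.
Slice 1: Δl = 1.9/cos(-4.5°) = 1.906 m; N'_1 = 24·cos(-4.5°) − 5·1.906 = 14.4; c'Δl = 4.00; W sinα = -1.9
Slice 2: Δl = 2.9/cos6.0° = 2.916 m; N'_2 = 113·cos6.0° − 20·2.916 = 54.1; c'Δl = 6.12; W sinα = 11.8
Slice 3: Δl = 1.8/cos16.5° = 1.877 m; N'_3 = 103·cos16.5° − 4·1.877 = 91.2; c'Δl = 3.94; W sinα = 29.3
Slice 4: Δl = 2.6/cos26.9° = 2.915 m; N'_4 = 173·cos26.9° − 3·2.915 = 145.5; c'Δl = 6.12; W sinα = 78.3
Slice 5: Δl = 2.0/cos38.9° = 2.570 m; N'_5 = 132·cos38.9° − 29·2.570 = 28.2; c'Δl = 5.40; W sinα = 82.9
Slice 6: Δl = 2.2/cos52.0° = 3.573 m; N'_6 = 63·cos52.0° − 7·3.573 = 13.8; c'Δl = 7.50; W sinα = 49.6
Σc'Δl = 33.1 kN/m; ΣN' = 347.2 kN/m; ΣW sinα = 250.0 kN/m
Resisting = 33.1 + 347.2·tan27.3° = 33.1 + 179.2 = 212.3 kN/m
FS = 212.3 / 250.0 = 0.849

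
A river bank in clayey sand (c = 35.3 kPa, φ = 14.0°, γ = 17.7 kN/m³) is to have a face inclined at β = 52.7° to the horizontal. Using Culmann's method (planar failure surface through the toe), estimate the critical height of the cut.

Culmann's analysis gives the critical failure plane at α_cr = (β + φ)/2 = (52.7 + 14.0)/2 = 33.4°, and the critical height
H_c = (4c/γ) · sinβ cosφ / [1 − cos(β − φ)]
    = (4·35.3/17.7) · sin52.7°·cos14.0° / [1 − cos(38.7°)]
    = 7.977 · 0.7955·0.9703 / [1 − 0.7804]
    = 7.977 · 0.7718 / 0.2196
    = 28.04 m

H_c = 28.04 m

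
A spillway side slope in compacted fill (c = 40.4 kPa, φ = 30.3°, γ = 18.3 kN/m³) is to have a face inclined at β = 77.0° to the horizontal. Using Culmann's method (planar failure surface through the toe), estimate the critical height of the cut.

Culmann's analysis gives the critical failure plane at α_cr = (β + φ)/2 = (77.0 + 30.3)/2 = 53.6°, and the critical height
H_c = (4c/γ) · sinβ cosφ / [1 − cos(β − φ)]
    = (4·40.4/18.3) · sin77.0°·cos30.3° / [1 − cos(46.7°)]
    = 8.831 · 0.9744·0.8634 / [1 − 0.6858]
    = 8.831 · 0.8413 / 0.3142
    = 23.65 m

H_c = 23.65 m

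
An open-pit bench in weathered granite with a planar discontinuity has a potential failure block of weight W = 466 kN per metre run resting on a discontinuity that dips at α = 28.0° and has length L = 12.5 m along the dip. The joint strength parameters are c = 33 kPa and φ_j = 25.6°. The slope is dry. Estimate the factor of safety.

FS = 2.79

Resolving the block weight along and normal to the plane and applying the Mohr–Coulomb strength on the joint:
N' = W cosα = 466·cos28.0° = 411.5 kN/m
Driving force T = W sinα = 466·sin28.0° = 218.8 kN/m
Resisting force R = c·L + N'·tanφ_j = 33·12.5 + 411.5·tan25.6° = 412.5 + 197.1 = 609.6 kN/m
FS = R / T = 609.6 / 218.8 = 2.787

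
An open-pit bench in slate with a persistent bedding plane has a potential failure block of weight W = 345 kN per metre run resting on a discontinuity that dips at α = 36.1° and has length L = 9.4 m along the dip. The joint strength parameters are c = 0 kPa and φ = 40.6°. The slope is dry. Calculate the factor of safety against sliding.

Resolving the block weight along and normal to the plane and applying the Mohr–Coulomb strength on the joint:
N' = W cosα = 345·cos36.1° = 278.8 kN/m
Driving force T = W sinα = 345·sin36.1° = 203.3 kN/m
Resisting force R = c·L + N'·tanφ = 0·9.4 + 278.8·tan40.6° = 0.0 + 238.9 = 238.9 kN/m
FS = R / T = 238.9 / 203.3 = 1.175

FS = 1.18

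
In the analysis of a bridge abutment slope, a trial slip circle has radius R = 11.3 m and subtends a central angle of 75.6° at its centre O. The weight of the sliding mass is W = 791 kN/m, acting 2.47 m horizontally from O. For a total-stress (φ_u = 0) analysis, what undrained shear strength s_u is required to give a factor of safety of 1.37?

FS = s_u·L_a·R / (W·d), so s_u = FS·W·d / (L_a·R).
Arc length L_a = R·θ = 11.3·(75.6°·π/180) = 11.3·1.3195 = 14.91 m
s_u = 1.37·791·2.47 / (14.91·11.3) = 2676.7 / 168.48 = 15.89 kPa

s_u = 15.9 kPa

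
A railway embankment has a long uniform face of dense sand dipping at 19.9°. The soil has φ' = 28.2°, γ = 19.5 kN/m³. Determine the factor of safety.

FS = 1.48

For a dry cohesionless infinite slope the factor of safety is FS = tanφ' / tanβ.
FS = tan28.2° / tan19.9° = 0.5362 / 0.3620 = 1.481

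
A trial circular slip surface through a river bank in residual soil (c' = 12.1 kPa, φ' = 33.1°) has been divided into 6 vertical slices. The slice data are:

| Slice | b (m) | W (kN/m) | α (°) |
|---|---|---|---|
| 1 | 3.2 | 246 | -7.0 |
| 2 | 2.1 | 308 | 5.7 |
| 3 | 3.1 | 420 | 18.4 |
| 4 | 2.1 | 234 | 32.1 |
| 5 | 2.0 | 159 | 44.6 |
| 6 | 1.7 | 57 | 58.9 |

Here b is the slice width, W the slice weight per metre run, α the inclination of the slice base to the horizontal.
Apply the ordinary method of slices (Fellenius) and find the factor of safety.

FS = 2.51

Ordinary method of slices: FS = Σ[c'·Δl_i + (W_i cosα_i)·tanφ'] / Σ W_i sinα_i, with Δl_i = b_i / cosα_i.
Slice 1: Δl = 3.2/cos(-7.0°) = 3.224 m; N'_1 = 246·cos(-7.0°) = 244.2; c'Δl = 39.01; W sinα = -30.0
Slice 2: Δl = 2.1/cos5.7° = 2.110 m; N'_2 = 308·cos5.7° = 306.5; c'Δl = 25.54; W sinα = 30.6
Slice 3: Δl = 3.1/cos18.4° = 3.267 m; N'_3 = 420·cos18.4° = 398.5; c'Δl = 39.53; W sinα = 132.6
Slice 4: Δl = 2.1/cos32.1° = 2.479 m; N'_4 = 234·cos32.1° = 198.2; c'Δl = 30.00; W sinα = 124.3
Slice 5: Δl = 2.0/cos44.6° = 2.809 m; N'_5 = 159·cos44.6° = 113.2; c'Δl = 33.99; W sinα = 111.6
Slice 6: Δl = 1.7/cos58.9° = 3.291 m; N'_6 = 57·cos58.9° = 29.4; c'Δl = 39.82; W sinα = 48.8
Σc'Δl = 207.9 kN/m; ΣN' = 1290.1 kN/m; ΣW sinα = 418.0 kN/m
Resisting = 207.9 + 1290.1·tan33.1° = 207.9 + 841.0 = 1048.9 kN/m
FS = 1048.9 / 418.0 = 2.509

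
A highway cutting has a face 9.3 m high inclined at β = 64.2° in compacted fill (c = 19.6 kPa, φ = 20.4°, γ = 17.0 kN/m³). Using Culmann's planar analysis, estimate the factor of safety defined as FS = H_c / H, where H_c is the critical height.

FS = 1.50

H_c = (4c/γ) · sinβ cosφ / [1 − cos(β − φ)]
    = (4·19.6/17.0) · sin64.2°·cos20.4° / [1 − cos43.8°]
    = 4.612 · 0.8439 / 0.2782 = 13.99 m
FS = H_c / H = 13.99 / 9.3 = 1.504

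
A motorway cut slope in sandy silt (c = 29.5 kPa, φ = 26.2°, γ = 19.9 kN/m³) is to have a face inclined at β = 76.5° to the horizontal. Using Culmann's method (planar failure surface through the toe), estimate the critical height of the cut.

Culmann's analysis gives the critical failure plane at α_cr = (β + φ)/2 = (76.5 + 26.2)/2 = 51.4°, and the critical height
H_c = (4c/γ) · sinβ cosφ / [1 − cos(β − φ)]
    = (4·29.5/19.9) · sin76.5°·cos26.2° / [1 − cos(50.3°)]
    = 5.930 · 0.9724·0.8973 / [1 − 0.6388]
    = 5.930 · 0.8725 / 0.3612
    = 14.32 m

H_c = 14.32 m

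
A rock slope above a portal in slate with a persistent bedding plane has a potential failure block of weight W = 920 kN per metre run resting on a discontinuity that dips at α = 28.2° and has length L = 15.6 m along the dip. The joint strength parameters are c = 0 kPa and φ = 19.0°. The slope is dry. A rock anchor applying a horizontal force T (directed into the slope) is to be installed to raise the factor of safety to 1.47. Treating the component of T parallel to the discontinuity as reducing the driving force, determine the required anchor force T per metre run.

Resolving forces along and normal to the sliding plane, with the horizontal anchor force T adding T·sinα to the effective normal force and T·cosα acting up the plane against the driving force:
FS = [cL + (W cosα + T sinα) tanφ] / [W sinα − T cosα]
Without the anchor: N' = 810.8 kN/m, driving T_d = 434.7 kN/m, resisting R = 0·15.6 + 810.8·tan19.0° = 279.2 kN/m, FS = 0.64.
Setting FS = 1.47 and solving for T:
1.47·(434.7 − T cos28.2°) = 279.2 + T sin28.2°·tan19.0°
T·(sin28.2°·tan19.0° + 1.47·cos28.2°) = 1.47·434.7 − 279.2
T·(0.4726·0.3443 + 1.47·0.8813) = 639.1 − 279.2 = 359.9
T·1.4582 = 359.9
T = 246.8 kN/m

T = 247 kN/m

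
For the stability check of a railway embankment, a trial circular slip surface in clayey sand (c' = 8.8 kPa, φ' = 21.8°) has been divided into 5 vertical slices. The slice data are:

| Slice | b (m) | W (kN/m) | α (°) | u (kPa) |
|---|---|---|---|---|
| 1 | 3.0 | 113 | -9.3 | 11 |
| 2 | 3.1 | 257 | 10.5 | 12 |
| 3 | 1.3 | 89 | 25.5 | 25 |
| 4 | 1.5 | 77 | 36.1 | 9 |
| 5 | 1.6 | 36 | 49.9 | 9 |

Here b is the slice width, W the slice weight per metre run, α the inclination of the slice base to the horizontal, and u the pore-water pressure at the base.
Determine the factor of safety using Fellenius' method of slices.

FS = 1.85

Ordinary method of slices: FS = Σ[c'·Δl_i + (W_i cosα_i − u_i·Δl_i)·tanφ'] / Σ W_i sinα_i, with Δl_i = b_i / cosα_i.
Slice 1: Δl = 3.0/cos(-9.3°) = 3.040 m; N'_1 = 113·cos(-9.3°) − 11·3.040 = 78.1; c'Δl = 26.75; W sinα = -18.3
Slice 2: Δl = 3.1/cos10.5° = 3.153 m; N'_2 = 257·cos10.5° − 12·3.153 = 214.9; c'Δl = 27.74; W sinα = 46.8
Slice 3: Δl = 1.3/cos25.5° = 1.440 m; N'_3 = 89·cos25.5° − 25·1.440 = 44.3; c'Δl = 12.67; W sinα = 38.3
Slice 4: Δl = 1.5/cos36.1° = 1.856 m; N'_4 = 77·cos36.1° − 9·1.856 = 45.5; c'Δl = 16.34; W sinα = 45.4
Slice 5: Δl = 1.6/cos49.9° = 2.484 m; N'_5 = 36·cos49.9° − 9·2.484 = 0.8; c'Δl = 21.86; W sinα = 27.5
Σc'Δl = 105.4 kN/m; ΣN' = 383.6 kN/m; ΣW sinα = 139.8 kN/m
Resisting = 105.4 + 383.6·tan21.8° = 105.4 + 153.4 = 258.8 kN/m
FS = 258.8 / 139.8 = 1.851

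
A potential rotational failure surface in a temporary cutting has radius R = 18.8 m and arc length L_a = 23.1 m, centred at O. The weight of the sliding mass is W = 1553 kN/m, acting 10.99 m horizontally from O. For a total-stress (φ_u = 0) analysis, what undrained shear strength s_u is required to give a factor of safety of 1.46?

FS = s_u·L_a·R / (W·d), so s_u = FS·W·d / (L_a·R).
s_u = 1.46·1553·10.99 / (23.10·18.8) = 24918.5 / 434.28 = 57.38 kPa

s_u = 57.4 kPa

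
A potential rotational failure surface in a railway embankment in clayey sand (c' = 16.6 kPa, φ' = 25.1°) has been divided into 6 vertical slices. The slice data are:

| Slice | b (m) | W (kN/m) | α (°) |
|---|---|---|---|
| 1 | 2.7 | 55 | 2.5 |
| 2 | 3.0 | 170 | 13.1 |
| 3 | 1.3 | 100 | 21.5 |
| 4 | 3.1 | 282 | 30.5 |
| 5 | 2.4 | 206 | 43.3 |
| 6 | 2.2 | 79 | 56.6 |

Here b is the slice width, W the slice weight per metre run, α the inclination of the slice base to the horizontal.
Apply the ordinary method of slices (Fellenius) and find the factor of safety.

FS = 1.52

Ordinary method of slices: FS = Σ[c'·Δl_i + (W_i cosα_i)·tanφ'] / Σ W_i sinα_i, with Δl_i = b_i / cosα_i.
Slice 1: Δl = 2.7/cos2.5° = 2.703 m; N'_1 = 55·cos2.5° = 54.9; c'Δl = 44.86; W sinα = 2.4
Slice 2: Δl = 3.0/cos13.1° = 3.080 m; N'_2 = 170·cos13.1° = 165.6; c'Δl = 51.13; W sinα = 38.5
Slice 3: Δl = 1.3/cos21.5° = 1.397 m; N'_3 = 100·cos21.5° = 93.0; c'Δl = 23.19; W sinα = 36.7
Slice 4: Δl = 3.1/cos30.5° = 3.598 m; N'_4 = 282·cos30.5° = 243.0; c'Δl = 59.72; W sinα = 143.1
Slice 5: Δl = 2.4/cos43.3° = 3.298 m; N'_5 = 206·cos43.3° = 149.9; c'Δl = 54.74; W sinα = 141.3
Slice 6: Δl = 2.2/cos56.6° = 3.997 m; N'_6 = 79·cos56.6° = 43.5; c'Δl = 66.34; W sinα = 66.0
Σc'Δl = 300.0 kN/m; ΣN' = 750.0 kN/m; ΣW sinα = 427.9 kN/m
Resisting = 300.0 + 750.0·tan25.1° = 300.0 + 351.3 = 651.3 kN/m
FS = 651.3 / 427.9 = 1.522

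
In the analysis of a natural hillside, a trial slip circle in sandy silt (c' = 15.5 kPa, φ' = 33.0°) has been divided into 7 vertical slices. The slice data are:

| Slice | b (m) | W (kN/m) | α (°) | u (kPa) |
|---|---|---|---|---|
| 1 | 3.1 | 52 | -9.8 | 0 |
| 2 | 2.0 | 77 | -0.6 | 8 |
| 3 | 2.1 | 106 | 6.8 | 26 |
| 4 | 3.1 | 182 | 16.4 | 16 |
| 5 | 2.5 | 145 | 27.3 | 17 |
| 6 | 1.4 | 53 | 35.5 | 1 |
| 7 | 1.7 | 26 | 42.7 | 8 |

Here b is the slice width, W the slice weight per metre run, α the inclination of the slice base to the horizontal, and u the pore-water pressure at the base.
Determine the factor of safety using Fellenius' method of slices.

FS = 3.16

Ordinary method of slices: FS = Σ[c'·Δl_i + (W_i cosα_i − u_i·Δl_i)·tanφ'] / Σ W_i sinα_i, with Δl_i = b_i / cosα_i.
Slice 1: Δl = 3.1/cos(-9.8°) = 3.146 m; N'_1 = 52·cos(-9.8°) − 0·3.146 = 51.2; c'Δl = 48.76; W sinα = -8.9
Slice 2: Δl = 2.0/cos(-0.6°) = 2.000 m; N'_2 = 77·cos(-0.6°) − 8·2.000 = 61.0; c'Δl = 31.00; W sinα = -0.8
Slice 3: Δl = 2.1/cos6.8° = 2.115 m; N'_3 = 106·cos6.8° − 26·2.115 = 50.3; c'Δl = 32.78; W sinα = 12.6
Slice 4: Δl = 3.1/cos16.4° = 3.231 m; N'_4 = 182·cos16.4° − 16·3.231 = 122.9; c'Δl = 50.09; W sinα = 51.4
Slice 5: Δl = 2.5/cos27.3° = 2.813 m; N'_5 = 145·cos27.3° − 17·2.813 = 81.0; c'Δl = 43.61; W sinα = 66.5
Slice 6: Δl = 1.4/cos35.5° = 1.720 m; N'_6 = 53·cos35.5° − 1·1.720 = 41.4; c'Δl = 26.65; W sinα = 30.8
Slice 7: Δl = 1.7/cos42.7° = 2.313 m; N'_7 = 26·cos42.7° − 8·2.313 = 0.6; c'Δl = 35.85; W sinα = 17.6
Σc'Δl = 268.7 kN/m; ΣN' = 408.4 kN/m; ΣW sinα = 169.2 kN/m
Resisting = 268.7 + 408.4·tan33.0° = 268.7 + 265.2 = 534.0 kN/m
FS = 534.0 / 169.2 = 3.156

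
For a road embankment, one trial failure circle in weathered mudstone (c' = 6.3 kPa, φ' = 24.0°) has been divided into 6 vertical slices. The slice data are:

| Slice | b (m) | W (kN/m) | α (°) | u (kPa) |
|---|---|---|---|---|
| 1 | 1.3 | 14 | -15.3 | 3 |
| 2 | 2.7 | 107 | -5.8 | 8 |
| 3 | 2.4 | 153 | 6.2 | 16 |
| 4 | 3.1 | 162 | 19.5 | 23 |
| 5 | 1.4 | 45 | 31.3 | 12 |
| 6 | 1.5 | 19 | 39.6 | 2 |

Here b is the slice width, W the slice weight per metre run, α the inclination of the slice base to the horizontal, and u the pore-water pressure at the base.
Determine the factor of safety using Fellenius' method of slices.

FS = 2.45

Ordinary method of slices: FS = Σ[c'·Δl_i + (W_i cosα_i − u_i·Δl_i)·tanφ'] / Σ W_i sinα_i, with Δl_i = b_i / cosα_i.
Slice 1: Δl = 1.3/cos(-15.3°) = 1.348 m; N'_1 = 14·cos(-15.3°) − 3·1.348 = 9.5; c'Δl = 8.49; W sinα = -3.7
Slice 2: Δl = 2.7/cos(-5.8°) = 2.714 m; N'_2 = 107·cos(-5.8°) − 8·2.714 = 84.7; c'Δl = 17.10; W sinα = -10.8
Slice 3: Δl = 2.4/cos6.2° = 2.414 m; N'_3 = 153·cos6.2° − 16·2.414 = 113.5; c'Δl = 15.21; W sinα = 16.5
Slice 4: Δl = 3.1/cos19.5° = 3.289 m; N'_4 = 162·cos19.5° − 23·3.289 = 77.1; c'Δl = 20.72; W sinα = 54.1
Slice 5: Δl = 1.4/cos31.3° = 1.638 m; N'_5 = 45·cos31.3° − 12·1.638 = 18.8; c'Δl = 10.32; W sinα = 23.4
Slice 6: Δl = 1.5/cos39.6° = 1.947 m; N'_6 = 19·cos39.6° − 2·1.947 = 10.7; c'Δl = 12.26; W sinα = 12.1
Σc'Δl = 84.1 kN/m; ΣN' = 314.3 kN/m; ΣW sinα = 91.6 kN/m
Resisting = 84.1 + 314.3·tan24.0° = 84.1 + 139.9 = 224.0 kN/m
FS = 224.0 / 91.6 = 2.446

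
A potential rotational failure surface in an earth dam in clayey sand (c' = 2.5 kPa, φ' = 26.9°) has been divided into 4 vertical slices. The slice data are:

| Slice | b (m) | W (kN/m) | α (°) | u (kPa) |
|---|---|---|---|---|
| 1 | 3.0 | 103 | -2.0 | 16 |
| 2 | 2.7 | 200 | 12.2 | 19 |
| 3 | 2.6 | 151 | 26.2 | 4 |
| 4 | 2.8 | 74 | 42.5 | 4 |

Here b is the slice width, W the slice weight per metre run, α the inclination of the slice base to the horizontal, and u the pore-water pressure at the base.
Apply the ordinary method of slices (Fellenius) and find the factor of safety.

FS = 1.38

Ordinary method of slices: FS = Σ[c'·Δl_i + (W_i cosα_i − u_i·Δl_i)·tanφ'] / Σ W_i sinα_i, with Δl_i = b_i / cosα_i.
Slice 1: Δl = 3.0/cos(-2.0°) = 3.002 m; N'_1 = 103·cos(-2.0°) − 16·3.002 = 54.9; c'Δl = 7.50; W sinα = -3.6
Slice 2: Δl = 2.7/cos12.2° = 2.762 m; N'_2 = 200·cos12.2° − 19·2.762 = 143.0; c'Δl = 6.91; W sinα = 42.3
Slice 3: Δl = 2.6/cos26.2° = 2.898 m; N'_3 = 151·cos26.2° − 4·2.898 = 123.9; c'Δl = 7.24; W sinα = 66.7
Slice 4: Δl = 2.8/cos42.5° = 3.798 m; N'_4 = 74·cos42.5° − 4·3.798 = 39.4; c'Δl = 9.49; W sinα = 50.0
Σc'Δl = 31.1 kN/m; ΣN' = 361.2 kN/m; ΣW sinα = 155.3 kN/m
Resisting = 31.1 + 361.2·tan26.9° = 31.1 + 183.2 = 214.4 kN/m
FS = 214.4 / 155.3 = 1.380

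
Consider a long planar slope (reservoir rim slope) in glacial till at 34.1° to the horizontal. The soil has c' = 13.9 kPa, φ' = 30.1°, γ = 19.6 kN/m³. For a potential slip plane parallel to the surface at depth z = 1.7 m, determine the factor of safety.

FS = 1.75

For an infinite slope with a slip plane parallel to the surface (no pore pressure): FS = [c' + γz cos²β tanφ'] / [γz sinβ cosβ].
γz = 19.6·1.7 = 33.32 kN/m²
Numerator = 13.9 + 33.32·cos²34.1°·tan30.1° = 13.9 + 33.32·0.6857·0.5797 = 27.144 kPa
Denominator = 33.32·sin34.1°·cos34.1° = 33.32·0.5606·0.8281 = 15.469 kPa
FS = 27.144 / 15.469 = 1.755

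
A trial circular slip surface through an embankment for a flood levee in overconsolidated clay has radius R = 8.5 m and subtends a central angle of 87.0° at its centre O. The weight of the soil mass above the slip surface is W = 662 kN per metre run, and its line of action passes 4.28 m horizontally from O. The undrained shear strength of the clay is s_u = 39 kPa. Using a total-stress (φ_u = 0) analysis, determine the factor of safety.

FS = 1.51

Taking moments about the centre O, the resisting moment is provided by the undrained shear strength acting along the arc:
Arc length L_a = R·θ = 8.5·(87.0°·π/180) = 8.5·1.5184 = 12.91 m
M_R = s_u·L_a·R = 39·12.91·8.5 = 4278.6 kN·m/m
M_D = W·d = 662·4.28 = 2833.4 kN·m/m
FS = M_R / M_D = 4278.6 / 2833.4 = 1.510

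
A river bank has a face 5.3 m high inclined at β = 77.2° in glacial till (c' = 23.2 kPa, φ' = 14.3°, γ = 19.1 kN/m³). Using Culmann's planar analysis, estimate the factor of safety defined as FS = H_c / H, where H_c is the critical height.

H_c = (4c'/γ) · sinβ cosφ' / [1 − cos(β − φ')]
    = (4·23.2/19.1) · sin77.2°·cos14.3° / [1 − cos62.9°]
    = 4.859 · 0.9449 / 0.5445 = 8.43 m
FS = H_c / H = 8.43 / 5.3 = 1.591

FS = 1.59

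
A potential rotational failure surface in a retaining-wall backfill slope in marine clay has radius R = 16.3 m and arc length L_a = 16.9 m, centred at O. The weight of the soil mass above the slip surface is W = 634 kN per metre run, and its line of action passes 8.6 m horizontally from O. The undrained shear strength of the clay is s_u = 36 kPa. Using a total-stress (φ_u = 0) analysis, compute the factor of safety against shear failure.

FS = 1.82

Taking moments about the centre O, the resisting moment is provided by the undrained shear strength acting along the arc:
M_R = s_u·L_a·R = 36·16.90·16.3 = 9916.9 kN·m/m
M_D = W·d = 634·8.6 = 5452.4 kN·m/m
FS = M_R / M_D = 9916.9 / 5452.4 = 1.819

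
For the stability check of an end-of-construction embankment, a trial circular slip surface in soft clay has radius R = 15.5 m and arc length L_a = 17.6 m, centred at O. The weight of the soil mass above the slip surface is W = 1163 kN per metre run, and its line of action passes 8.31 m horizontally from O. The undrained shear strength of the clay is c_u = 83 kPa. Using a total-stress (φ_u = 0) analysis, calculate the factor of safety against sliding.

Taking moments about the centre O, the resisting moment is provided by the undrained shear strength acting along the arc:
M_R = c_u·L_a·R = 83·17.60·15.5 = 22642.4 kN·m/m
M_D = W·d = 1163·8.31 = 9664.5 kN·m/m
FS = M_R / M_D = 22642.4 / 9664.5 = 2.343

FS = 2.34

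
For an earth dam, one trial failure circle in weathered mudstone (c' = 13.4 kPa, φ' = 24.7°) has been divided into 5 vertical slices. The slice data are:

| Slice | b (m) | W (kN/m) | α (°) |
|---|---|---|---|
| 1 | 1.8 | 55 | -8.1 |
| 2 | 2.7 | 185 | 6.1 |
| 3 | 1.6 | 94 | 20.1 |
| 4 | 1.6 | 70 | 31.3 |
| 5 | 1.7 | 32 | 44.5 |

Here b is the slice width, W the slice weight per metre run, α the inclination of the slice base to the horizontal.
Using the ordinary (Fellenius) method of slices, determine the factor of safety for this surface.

Ordinary method of slices: FS = Σ[c'·Δl_i + (W_i cosα_i)·tanφ'] / Σ W_i sinα_i, with Δl_i = b_i / cosα_i.
Slice 1: Δl = 1.8/cos(-8.1°) = 1.818 m; N'_1 = 55·cos(-8.1°) = 54.5; c'Δl = 24.36; W sinα = -7.7
Slice 2: Δl = 2.7/cos6.1° = 2.715 m; N'_2 = 185·cos6.1° = 184.0; c'Δl = 36.39; W sinα = 19.7
Slice 3: Δl = 1.6/cos20.1° = 1.704 m; N'_3 = 94·cos20.1° = 88.3; c'Δl = 22.83; W sinα = 32.3
Slice 4: Δl = 1.6/cos31.3° = 1.873 m; N'_4 = 70·cos31.3° = 59.8; c'Δl = 25.09; W sinα = 36.4
Slice 5: Δl = 1.7/cos44.5° = 2.383 m; N'_5 = 32·cos44.5° = 22.8; c'Δl = 31.94; W sinα = 22.4
Σc'Δl = 140.6 kN/m; ΣN' = 409.3 kN/m; ΣW sinα = 103.0 kN/m
Resisting = 140.6 + 409.3·tan24.7° = 140.6 + 188.3 = 328.9 kN/m
FS = 328.9 / 103.0 = 3.193

FS = 3.19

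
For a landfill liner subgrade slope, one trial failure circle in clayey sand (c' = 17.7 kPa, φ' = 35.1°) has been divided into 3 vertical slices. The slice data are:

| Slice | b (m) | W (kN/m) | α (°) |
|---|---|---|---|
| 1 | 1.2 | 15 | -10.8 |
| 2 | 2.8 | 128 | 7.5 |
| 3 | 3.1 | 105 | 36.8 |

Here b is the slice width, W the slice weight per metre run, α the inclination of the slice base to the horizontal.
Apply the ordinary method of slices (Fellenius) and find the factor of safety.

FS = 3.89

Ordinary method of slices: FS = Σ[c'·Δl_i + (W_i cosα_i)·tanφ'] / Σ W_i sinα_i, with Δl_i = b_i / cosα_i.
Slice 1: Δl = 1.2/cos(-10.8°) = 1.222 m; N'_1 = 15·cos(-10.8°) = 14.7; c'Δl = 21.62; W sinα = -2.8
Slice 2: Δl = 2.8/cos7.5° = 2.824 m; N'_2 = 128·cos7.5° = 126.9; c'Δl = 49.99; W sinα = 16.7
Slice 3: Δl = 3.1/cos36.8° = 3.871 m; N'_3 = 105·cos36.8° = 84.1; c'Δl = 68.52; W sinα = 62.9
Σc'Δl = 140.1 kN/m; ΣN' = 225.7 kN/m; ΣW sinα = 76.8 kN/m
Resisting = 140.1 + 225.7·tan35.1° = 140.1 + 158.6 = 298.8 kN/m
FS = 298.8 / 76.8 = 3.891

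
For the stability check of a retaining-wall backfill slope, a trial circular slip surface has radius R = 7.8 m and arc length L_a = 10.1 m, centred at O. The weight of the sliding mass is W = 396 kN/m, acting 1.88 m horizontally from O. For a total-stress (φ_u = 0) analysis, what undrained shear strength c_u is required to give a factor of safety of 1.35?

c_u = 12.8 kPa

FS = c_u·L_a·R / (W·d), so c_u = FS·W·d / (L_a·R).
c_u = 1.35·396·1.88 / (10.10·7.8) = 1005.0 / 78.78 = 12.76 kPa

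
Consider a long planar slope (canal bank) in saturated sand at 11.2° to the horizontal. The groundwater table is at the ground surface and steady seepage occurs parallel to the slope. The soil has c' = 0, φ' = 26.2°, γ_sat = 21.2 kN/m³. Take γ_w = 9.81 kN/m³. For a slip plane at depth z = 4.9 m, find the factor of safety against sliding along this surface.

FS = 1.34

With seepage parallel to the slope and the water table at the surface, the effective normal stress on the slip plane uses the buoyant unit weight γ' = γ_sat − γ_w while the driving shear stress uses γ_sat:
FS = [c' + γ' z cos²β tanφ'] / [γ_sat z sinβ cosβ]
(For c' = 0 this reduces to FS = (γ'/γ_sat)·tanφ'/tanβ.)
γ' = 21.2 − 9.81 = 11.39 kN/m³
Numerator = 0.0 + 11.39·4.9·cos²11.2°·tan26.2° = 0.0 + 11.39·4.9·0.9623·0.4921 = 26.426 kPa
Denominator = 21.2·4.9·sin11.2°·cos11.2° = 21.2·4.9·0.1942·0.9810 = 19.793 kPa
FS = 26.426 / 19.793 = 1.335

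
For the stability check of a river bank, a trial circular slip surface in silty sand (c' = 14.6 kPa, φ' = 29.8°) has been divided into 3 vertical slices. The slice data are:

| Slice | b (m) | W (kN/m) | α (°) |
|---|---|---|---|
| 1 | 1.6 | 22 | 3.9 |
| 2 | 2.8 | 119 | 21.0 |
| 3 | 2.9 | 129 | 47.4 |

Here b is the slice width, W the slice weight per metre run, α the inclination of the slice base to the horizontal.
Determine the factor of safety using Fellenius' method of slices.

FS = 1.84

Ordinary method of slices: FS = Σ[c'·Δl_i + (W_i cosα_i)·tanφ'] / Σ W_i sinα_i, with Δl_i = b_i / cosα_i.
Slice 1: Δl = 1.6/cos3.9° = 1.604 m; N'_1 = 22·cos3.9° = 21.9; c'Δl = 23.41; W sinα = 1.5
Slice 2: Δl = 2.8/cos21.0° = 2.999 m; N'_2 = 119·cos21.0° = 111.1; c'Δl = 43.79; W sinα = 42.6
Slice 3: Δl = 2.9/cos47.4° = 4.284 m; N'_3 = 129·cos47.4° = 87.3; c'Δl = 62.55; W sinα = 95.0
Σc'Δl = 129.8 kN/m; ΣN' = 220.4 kN/m; ΣW sinα = 139.1 kN/m
Resisting = 129.8 + 220.4·tan29.8° = 129.8 + 126.2 = 256.0 kN/m
FS = 256.0 / 139.1 = 1.840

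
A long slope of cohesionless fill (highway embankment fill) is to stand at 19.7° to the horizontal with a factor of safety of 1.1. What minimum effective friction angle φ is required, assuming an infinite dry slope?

φ = 21.5°

FS = tanφ/tanβ ⇒ tanφ = FS · tanβ = 1.1 · tan19.7° = 0.3939
φ = arctan(0.3939) = 21.50°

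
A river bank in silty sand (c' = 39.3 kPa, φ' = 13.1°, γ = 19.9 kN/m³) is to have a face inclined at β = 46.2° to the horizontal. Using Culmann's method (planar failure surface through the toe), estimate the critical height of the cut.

Culmann's analysis gives the critical failure plane at α_cr = (β + φ')/2 = (46.2 + 13.1)/2 = 29.7°, and the critical height
H_c = (4c'/γ) · sinβ cosφ' / [1 − cos(β − φ')]
    = (4·39.3/19.9) · sin46.2°·cos13.1° / [1 − cos(33.1°)]
    = 7.899 · 0.7218·0.9740 / [1 − 0.8377]
    = 7.899 · 0.7030 / 0.1623
    = 34.22 m

H_c = 34.22 m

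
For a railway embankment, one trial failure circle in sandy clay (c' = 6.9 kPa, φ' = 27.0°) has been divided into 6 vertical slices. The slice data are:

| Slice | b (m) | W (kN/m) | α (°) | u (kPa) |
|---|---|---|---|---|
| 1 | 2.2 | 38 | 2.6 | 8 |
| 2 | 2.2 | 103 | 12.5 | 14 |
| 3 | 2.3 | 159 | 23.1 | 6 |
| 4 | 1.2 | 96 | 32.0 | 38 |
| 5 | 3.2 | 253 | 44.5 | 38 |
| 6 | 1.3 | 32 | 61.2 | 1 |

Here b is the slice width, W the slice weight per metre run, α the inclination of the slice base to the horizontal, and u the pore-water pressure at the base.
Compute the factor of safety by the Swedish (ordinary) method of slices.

FS = 0.72

Ordinary method of slices: FS = Σ[c'·Δl_i + (W_i cosα_i − u_i·Δl_i)·tanφ'] / Σ W_i sinα_i, with Δl_i = b_i / cosα_i.
Slice 1: Δl = 2.2/cos2.6° = 2.202 m; N'_1 = 38·cos2.6° − 8·2.202 = 20.3; c'Δl = 15.20; W sinα = 1.7
Slice 2: Δl = 2.2/cos12.5° = 2.253 m; N'_2 = 103·cos12.5° − 14·2.253 = 69.0; c'Δl = 15.55; W sinα = 22.3
Slice 3: Δl = 2.3/cos23.1° = 2.500 m; N'_3 = 159·cos23.1° − 6·2.500 = 131.2; c'Δl = 17.25; W sinα = 62.4
Slice 4: Δl = 1.2/cos32.0° = 1.415 m; N'_4 = 96·cos32.0° − 38·1.415 = 27.6; c'Δl = 9.76; W sinα = 50.9
Slice 5: Δl = 3.2/cos44.5° = 4.487 m; N'_5 = 253·cos44.5° − 38·4.487 = 10.0; c'Δl = 30.96; W sinα = 177.3
Slice 6: Δl = 1.3/cos61.2° = 2.698 m; N'_6 = 32·cos61.2° − 1·2.698 = 12.7; c'Δl = 18.62; W sinα = 28.0
Σc'Δl = 107.3 kN/m; ΣN' = 270.9 kN/m; ΣW sinα = 342.6 kN/m
Resisting = 107.3 + 270.9·tan27.0° = 107.3 + 138.0 = 245.4 kN/m
FS = 245.4 / 342.6 = 0.716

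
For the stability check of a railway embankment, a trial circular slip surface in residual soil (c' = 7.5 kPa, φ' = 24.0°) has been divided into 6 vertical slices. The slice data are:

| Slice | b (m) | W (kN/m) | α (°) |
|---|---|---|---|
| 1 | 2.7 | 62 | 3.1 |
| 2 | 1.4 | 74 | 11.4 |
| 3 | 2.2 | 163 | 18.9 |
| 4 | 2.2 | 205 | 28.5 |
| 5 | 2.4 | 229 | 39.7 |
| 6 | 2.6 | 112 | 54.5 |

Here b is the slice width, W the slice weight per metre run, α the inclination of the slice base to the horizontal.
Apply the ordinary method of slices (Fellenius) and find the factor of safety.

Ordinary method of slices: FS = Σ[c'·Δl_i + (W_i cosα_i)·tanφ'] / Σ W_i sinα_i, with Δl_i = b_i / cosα_i.
Slice 1: Δl = 2.7/cos3.1° = 2.704 m; N'_1 = 62·cos3.1° = 61.9; c'Δl = 20.28; W sinα = 3.4
Slice 2: Δl = 1.4/cos11.4° = 1.428 m; N'_2 = 74·cos11.4° = 72.5; c'Δl = 10.71; W sinα = 14.6
Slice 3: Δl = 2.2/cos18.9° = 2.325 m; N'_3 = 163·cos18.9° = 154.2; c'Δl = 17.44; W sinα = 52.8
Slice 4: Δl = 2.2/cos28.5° = 2.503 m; N'_4 = 205·cos28.5° = 180.2; c'Δl = 18.78; W sinα = 97.8
Slice 5: Δl = 2.4/cos39.7° = 3.119 m; N'_5 = 229·cos39.7° = 176.2; c'Δl = 23.39; W sinα = 146.3
Slice 6: Δl = 2.6/cos54.5° = 4.477 m; N'_6 = 112·cos54.5° = 65.0; c'Δl = 33.58; W sinα = 91.2
Σc'Δl = 124.2 kN/m; ΣN' = 710.0 kN/m; ΣW sinα = 406.1 kN/m
Resisting = 124.2 + 710.0·tan24.0° = 124.2 + 316.1 = 440.3 kN/m
FS = 440.3 / 406.1 = 1.084

FS = 1.08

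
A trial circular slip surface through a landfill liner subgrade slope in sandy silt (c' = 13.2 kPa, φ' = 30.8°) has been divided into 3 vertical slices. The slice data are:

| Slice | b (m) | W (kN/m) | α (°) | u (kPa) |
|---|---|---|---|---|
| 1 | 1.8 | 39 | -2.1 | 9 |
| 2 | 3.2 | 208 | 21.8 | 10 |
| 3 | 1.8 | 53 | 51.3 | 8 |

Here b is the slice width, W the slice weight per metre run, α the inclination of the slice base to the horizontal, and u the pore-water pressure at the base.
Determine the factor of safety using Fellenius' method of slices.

Ordinary method of slices: FS = Σ[c'·Δl_i + (W_i cosα_i − u_i·Δl_i)·tanφ'] / Σ W_i sinα_i, with Δl_i = b_i / cosα_i.
Slice 1: Δl = 1.8/cos(-2.1°) = 1.801 m; N'_1 = 39·cos(-2.1°) − 9·1.801 = 22.8; c'Δl = 23.78; W sinα = -1.4
Slice 2: Δl = 3.2/cos21.8° = 3.446 m; N'_2 = 208·cos21.8° − 10·3.446 = 158.7; c'Δl = 45.49; W sinα = 77.2
Slice 3: Δl = 1.8/cos51.3° = 2.879 m; N'_3 = 53·cos51.3° − 8·2.879 = 10.1; c'Δl = 38.00; W sinα = 41.4
Σc'Δl = 107.3 kN/m; ΣN' = 191.5 kN/m; ΣW sinα = 117.2 kN/m
Resisting = 107.3 + 191.5·tan30.8° = 107.3 + 114.2 = 221.4 kN/m
FS = 221.4 / 117.2 = 1.890

FS = 1.89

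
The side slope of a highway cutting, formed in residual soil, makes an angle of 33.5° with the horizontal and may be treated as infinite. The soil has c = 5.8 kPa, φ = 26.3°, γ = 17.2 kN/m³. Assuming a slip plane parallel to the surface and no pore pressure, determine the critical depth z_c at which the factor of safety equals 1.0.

z_c = 2.89 m

Setting FS = 1.00 in FS = [c + γz cos²β tanφ] / [γz sinβ cosβ] and solving for z:
z = c / [γ cosβ (FS·sinβ − cosβ·tanφ)]
  = 5.8 / [17.2·cos33.5°·(1.00·sin33.5° − cos33.5°·tan26.3°)]
  = 5.8 / [17.2·0.8339·(1.00·0.5519 − 0.8339·0.4942)]
  = 5.8 / 2.0052 = 2.892 m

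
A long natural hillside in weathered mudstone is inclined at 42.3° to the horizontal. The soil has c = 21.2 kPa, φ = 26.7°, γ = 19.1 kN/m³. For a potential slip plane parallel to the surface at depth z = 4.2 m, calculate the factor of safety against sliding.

For an infinite slope with a slip plane parallel to the surface (no pore pressure): FS = [c + γz cos²β tanφ] / [γz sinβ cosβ].
γz = 19.1·4.2 = 80.22 kN/m²
Numerator = 21.2 + 80.22·cos²42.3°·tan26.7° = 21.2 + 80.22·0.5471·0.5029 = 43.272 kPa
Denominator = 80.22·sin42.3°·cos42.3° = 80.22·0.6730·0.7396 = 39.932 kPa
FS = 43.272 / 39.932 = 1.084

FS = 1.08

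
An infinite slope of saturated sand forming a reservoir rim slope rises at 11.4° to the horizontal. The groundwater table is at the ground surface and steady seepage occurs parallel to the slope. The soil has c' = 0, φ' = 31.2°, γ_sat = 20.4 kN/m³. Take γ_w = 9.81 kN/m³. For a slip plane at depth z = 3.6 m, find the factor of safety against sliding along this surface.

FS = 1.56

With seepage parallel to the slope and the water table at the surface, the effective normal stress on the slip plane uses the buoyant unit weight γ' = γ_sat − γ_w while the driving shear stress uses γ_sat:
FS = [c' + γ' z cos²β tanφ'] / [γ_sat z sinβ cosβ]
(For c' = 0 this reduces to FS = (γ'/γ_sat)·tanφ'/tanβ.)
γ' = 20.4 − 9.81 = 10.59 kN/m³
Numerator = 0.0 + 10.59·3.6·cos²11.4°·tan31.2° = 0.0 + 10.59·3.6·0.9609·0.6056 = 22.187 kPa
Denominator = 20.4·3.6·sin11.4°·cos11.4° = 20.4·3.6·0.1977·0.9803 = 14.230 kPa
FS = 22.187 / 14.230 = 1.559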